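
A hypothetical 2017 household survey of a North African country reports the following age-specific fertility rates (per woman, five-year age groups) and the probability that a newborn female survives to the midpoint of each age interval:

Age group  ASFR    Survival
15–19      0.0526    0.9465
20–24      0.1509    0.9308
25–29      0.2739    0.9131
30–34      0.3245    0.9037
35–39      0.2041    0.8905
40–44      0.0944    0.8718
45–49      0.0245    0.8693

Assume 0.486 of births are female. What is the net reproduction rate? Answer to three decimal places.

2.476

Proportion female at birth = 0.486.
Survival-weighted fertility by age (5·fₓ·Sₓ):
  15–19: 5 × 0.0526 × 0.9465 = 0.24893
  20–24: 5 × 0.1509 × 0.9308 = 0.70229
  25–29: 5 × 0.2739 × 0.9131 = 1.25049
  30–34: 5 × 0.3245 × 0.9037 = 1.46625
  35–39: 5 × 0.2041 × 0.8905 = 0.90876
  40–44: 5 × 0.0944 × 0.8718 = 0.41149
  45–49: 5 × 0.0245 × 0.8693 = 0.10649
Sum = 5.09470
NRR = 0.486 × 5.09470 = 2.47602
With NRR above 1 the population is above replacement fertility.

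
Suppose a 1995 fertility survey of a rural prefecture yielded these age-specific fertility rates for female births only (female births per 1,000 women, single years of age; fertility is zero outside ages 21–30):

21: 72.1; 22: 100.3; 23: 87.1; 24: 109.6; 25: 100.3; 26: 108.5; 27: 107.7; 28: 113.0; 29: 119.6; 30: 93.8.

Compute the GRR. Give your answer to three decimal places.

Sum of female ASFRs = 72.1 + 100.3 + 87.1 + 109.6 + 100.3 + 108.5 + 107.7 + 113.0 + 119.6 + 93.8 = 1012.0
GRR = 1012.0 / 1000 = 1.012

1.012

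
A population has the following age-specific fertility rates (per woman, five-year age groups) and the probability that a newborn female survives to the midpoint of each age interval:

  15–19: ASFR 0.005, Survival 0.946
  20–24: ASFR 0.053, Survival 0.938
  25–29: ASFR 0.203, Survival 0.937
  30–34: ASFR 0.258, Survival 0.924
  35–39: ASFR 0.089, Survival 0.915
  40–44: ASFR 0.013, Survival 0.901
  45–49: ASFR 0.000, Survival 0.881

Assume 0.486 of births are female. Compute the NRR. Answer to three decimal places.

Proportion female at birth = 0.486.
Each age group contributes 5 × ASFR × survival:
  15–19: 5 × 0.005 × 0.946 = 0.02365
  20–24: 5 × 0.053 × 0.938 = 0.24857
  25–29: 5 × 0.203 × 0.937 = 0.95106
  30–34: 5 × 0.258 × 0.924 = 1.19196
  35–39: 5 × 0.089 × 0.915 = 0.40718
  40–44: 5 × 0.013 × 0.901 = 0.05857
  45–49: 5 × 0.000 × 0.881 = 0.00000
Sum = 2.88099
NRR = 0.486 × 2.88099 = 1.40016
With NRR above 1 the population is above replacement fertility.

1.400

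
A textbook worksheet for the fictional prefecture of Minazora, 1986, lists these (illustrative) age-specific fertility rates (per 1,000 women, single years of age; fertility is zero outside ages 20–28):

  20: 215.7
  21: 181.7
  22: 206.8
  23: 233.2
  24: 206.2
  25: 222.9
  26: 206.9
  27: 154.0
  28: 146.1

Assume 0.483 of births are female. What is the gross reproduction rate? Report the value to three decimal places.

Proportion female at birth = 0.483.
Sum of ASFRs = 215.7 + 181.7 + 206.8 + 233.2 + 206.2 + 222.9 + 206.9 + 154.0 + 146.1 = 1773.5
TFR = 1773.5 / 1000 = 1.7735
GRR = 0.483 × 1.7735 = 0.85660

0.857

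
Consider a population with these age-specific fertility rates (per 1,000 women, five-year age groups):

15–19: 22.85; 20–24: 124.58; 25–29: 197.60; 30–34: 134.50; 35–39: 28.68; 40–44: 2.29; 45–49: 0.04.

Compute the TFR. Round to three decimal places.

Sum of ASFRs = 22.85 + 124.58 + 197.60 + 134.50 + 28.68 + 2.29 + 0.04 = 510.54
TFR = 5 × 510.54 / 1000 = 2.5527

2.553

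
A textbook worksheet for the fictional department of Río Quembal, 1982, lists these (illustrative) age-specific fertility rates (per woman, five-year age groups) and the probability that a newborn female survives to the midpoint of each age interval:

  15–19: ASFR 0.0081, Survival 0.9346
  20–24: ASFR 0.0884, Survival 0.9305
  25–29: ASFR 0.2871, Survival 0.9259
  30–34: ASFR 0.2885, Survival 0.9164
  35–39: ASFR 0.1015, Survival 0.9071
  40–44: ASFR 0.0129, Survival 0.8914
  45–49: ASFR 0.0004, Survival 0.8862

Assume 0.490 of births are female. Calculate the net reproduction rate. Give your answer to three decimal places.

Proportion female at birth = 0.490.
Each age group contributes 5 × ASFR × survival:
  15–19: 5 × 0.0081 × 0.9346 = 0.03785
  20–24: 5 × 0.0884 × 0.9305 = 0.41128
  25–29: 5 × 0.2871 × 0.9259 = 1.32913
  30–34: 5 × 0.2885 × 0.9164 = 1.32191
  35–39: 5 × 0.1015 × 0.9071 = 0.46035
  40–44: 5 × 0.0129 × 0.8914 = 0.05750
  45–49: 5 × 0.0004 × 0.8862 = 0.00177
Sum = 3.61979
NRR = 0.490 × 3.61979 = 1.77370

1.774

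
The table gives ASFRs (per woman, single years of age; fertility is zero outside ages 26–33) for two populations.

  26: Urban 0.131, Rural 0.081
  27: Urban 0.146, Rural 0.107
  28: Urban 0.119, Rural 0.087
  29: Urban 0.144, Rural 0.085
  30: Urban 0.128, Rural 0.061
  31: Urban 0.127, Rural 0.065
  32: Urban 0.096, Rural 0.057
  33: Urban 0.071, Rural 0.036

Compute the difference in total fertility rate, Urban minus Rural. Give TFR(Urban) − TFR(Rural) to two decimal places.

0.38

Urban:
  Sum of ASFRs = 0.131 + 0.146 + 0.119 + 0.144 + 0.128 + 0.127 + 0.096 + 0.071 = 0.962
  TFR = 0.962
Rural:
  Sum of ASFRs = 0.081 + 0.107 + 0.087 + 0.085 + 0.061 + 0.065 + 0.057 + 0.036 = 0.579
  TFR = 0.579
Difference = 0.962 − 0.579 = 0.383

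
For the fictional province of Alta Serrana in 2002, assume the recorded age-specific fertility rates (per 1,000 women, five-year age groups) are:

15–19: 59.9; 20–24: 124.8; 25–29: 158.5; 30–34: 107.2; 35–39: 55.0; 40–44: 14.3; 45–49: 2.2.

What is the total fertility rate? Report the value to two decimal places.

2.61

Sum of ASFRs = 59.9 + 124.8 + 158.5 + 107.2 + 55.0 + 14.3 + 2.2 = 521.9
TFR = 5 × 521.9 / 1000 = 2.6095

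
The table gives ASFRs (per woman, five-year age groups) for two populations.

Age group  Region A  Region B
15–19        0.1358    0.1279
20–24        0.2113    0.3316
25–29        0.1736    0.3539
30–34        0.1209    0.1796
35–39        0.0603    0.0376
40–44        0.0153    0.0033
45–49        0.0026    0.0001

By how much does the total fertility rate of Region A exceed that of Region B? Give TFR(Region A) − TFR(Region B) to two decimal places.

Region A:
  Sum of ASFRs = 0.1358 + 0.2113 + 0.1736 + 0.1209 + 0.0603 + 0.0153 + 0.0026 = 0.7198
  TFR = 5 × 0.7198 = 3.599
Region B:
  Sum of ASFRs = 0.1279 + 0.3316 + 0.3539 + 0.1796 + 0.0376 + 0.0033 + 0.0001 = 1.0340
  TFR = 5 × 1.0340 = 5.17
Difference = 3.599 − 5.17 = -1.571

-1.57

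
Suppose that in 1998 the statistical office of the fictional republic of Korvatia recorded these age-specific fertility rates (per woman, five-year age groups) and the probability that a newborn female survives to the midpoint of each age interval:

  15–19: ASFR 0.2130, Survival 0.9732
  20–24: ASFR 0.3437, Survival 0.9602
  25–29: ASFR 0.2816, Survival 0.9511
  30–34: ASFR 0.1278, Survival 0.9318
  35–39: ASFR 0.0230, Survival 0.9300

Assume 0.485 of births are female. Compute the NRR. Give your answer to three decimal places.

Proportion female at birth = 0.485.
Each age group contributes 5 × ASFR × survival:
  15–19: 5 × 0.2130 × 0.9732 = 1.03646
  20–24: 5 × 0.3437 × 0.9602 = 1.65010
  25–29: 5 × 0.2816 × 0.9511 = 1.33915
  30–34: 5 × 0.1278 × 0.9318 = 0.59542
  35–39: 5 × 0.0230 × 0.9300 = 0.10695
Sum = 4.72808
NRR = 0.485 × 4.72808 = 2.29312

2.293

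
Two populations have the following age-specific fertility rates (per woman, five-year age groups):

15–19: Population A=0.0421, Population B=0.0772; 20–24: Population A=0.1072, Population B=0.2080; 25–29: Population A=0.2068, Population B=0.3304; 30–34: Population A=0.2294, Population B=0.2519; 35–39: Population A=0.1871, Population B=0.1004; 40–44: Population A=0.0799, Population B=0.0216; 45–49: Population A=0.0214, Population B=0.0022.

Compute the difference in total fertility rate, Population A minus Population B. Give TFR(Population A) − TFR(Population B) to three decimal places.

-0.589

Population A:
  Sum of ASFRs = 0.0421 + 0.1072 + 0.2068 + 0.2294 + 0.1871 + 0.0799 + 0.0214 = 0.8739
  TFR = 5 × 0.8739 = 4.3695
Population B:
  Sum of ASFRs = 0.0772 + 0.2080 + 0.3304 + 0.2519 + 0.1004 + 0.0216 + 0.0022 = 0.9917
  TFR = 5 × 0.9917 = 4.9585
Difference = 4.3695 − 4.9585 = -0.589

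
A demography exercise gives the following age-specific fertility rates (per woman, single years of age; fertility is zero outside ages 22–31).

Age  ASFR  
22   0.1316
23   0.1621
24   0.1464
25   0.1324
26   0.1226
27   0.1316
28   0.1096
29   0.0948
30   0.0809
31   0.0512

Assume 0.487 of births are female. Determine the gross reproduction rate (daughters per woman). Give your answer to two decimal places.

Proportion female at birth = 0.487.
Sum of ASFRs = 0.1316 + 0.1621 + 0.1464 + 0.1324 + 0.1226 + 0.1316 + 0.1096 + 0.0948 + 0.0809 + 0.0512 = 1.1632
TFR = 1.1632
GRR = 0.487 × 1.1632 = 0.56648

0.57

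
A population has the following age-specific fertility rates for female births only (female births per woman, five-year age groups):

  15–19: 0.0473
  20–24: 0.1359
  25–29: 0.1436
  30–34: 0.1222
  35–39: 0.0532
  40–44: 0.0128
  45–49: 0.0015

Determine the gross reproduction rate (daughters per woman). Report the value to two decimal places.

Sum of female ASFRs = 0.0473 + 0.1359 + 0.1436 + 0.1222 + 0.0532 + 0.0128 + 0.0015 = 0.5165
GRR = 5 × 0.5165 = 2.5825

2.58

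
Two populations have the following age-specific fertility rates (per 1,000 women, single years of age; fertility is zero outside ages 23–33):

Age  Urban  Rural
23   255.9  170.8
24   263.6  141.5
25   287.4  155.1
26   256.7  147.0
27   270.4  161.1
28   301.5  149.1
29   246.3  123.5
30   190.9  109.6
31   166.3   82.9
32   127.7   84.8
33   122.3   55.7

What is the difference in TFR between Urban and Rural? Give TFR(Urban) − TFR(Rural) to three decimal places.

Urban:
  Sum of ASFRs = 255.9 + 263.6 + 287.4 + 256.7 + 270.4 + 301.5 + 246.3 + 190.9 + 166.3 + 127.7 + 122.3 = 2489.0
  TFR = 2489.0 / 1000 = 2.489
Rural:
  Sum of ASFRs = 170.8 + 141.5 + 155.1 + 147.0 + 161.1 + 149.1 + 123.5 + 109.6 + 82.9 + 84.8 + 55.7 = 1381.1
  TFR = 1381.1 / 1000 = 1.3811
Difference = 2.489 − 1.3811 = 1.1079

1.108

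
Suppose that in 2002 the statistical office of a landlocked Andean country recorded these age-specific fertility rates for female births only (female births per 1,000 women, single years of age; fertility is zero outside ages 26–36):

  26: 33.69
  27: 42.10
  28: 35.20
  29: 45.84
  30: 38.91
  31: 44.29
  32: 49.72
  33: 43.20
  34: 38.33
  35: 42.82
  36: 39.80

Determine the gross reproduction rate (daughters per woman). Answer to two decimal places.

Sum of female ASFRs = 33.69 + 42.10 + 35.20 + 45.84 + 38.91 + 44.29 + 49.72 + 43.20 + 38.33 + 42.82 + 39.80 = 453.90
GRR = 453.90 / 1000 = 0.4539

0.45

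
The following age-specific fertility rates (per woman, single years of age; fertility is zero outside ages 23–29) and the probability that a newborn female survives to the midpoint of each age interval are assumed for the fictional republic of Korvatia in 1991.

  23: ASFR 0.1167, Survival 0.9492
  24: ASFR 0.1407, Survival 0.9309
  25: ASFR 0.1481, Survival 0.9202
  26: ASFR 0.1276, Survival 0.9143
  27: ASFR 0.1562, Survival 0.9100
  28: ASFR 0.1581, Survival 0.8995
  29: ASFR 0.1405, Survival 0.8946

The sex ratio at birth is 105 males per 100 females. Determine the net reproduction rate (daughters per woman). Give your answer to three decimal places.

0.441

Proportion female at birth = 100 / (100 + 105) = 0.48780.
Each age group contributes 1 × ASFR × survival:
  23: 1 × 0.1167 × 0.9492 = 0.11077
  24: 1 × 0.1407 × 0.9309 = 0.13098
  25: 1 × 0.1481 × 0.9202 = 0.13628
  26: 1 × 0.1276 × 0.9143 = 0.11666
  27: 1 × 0.1562 × 0.9100 = 0.14214
  28: 1 × 0.1581 × 0.8995 = 0.14221
  29: 1 × 0.1405 × 0.8946 = 0.12569
Sum = 0.90473
NRR = 0.48780 × 0.90473 = 0.44133
With NRR below 1 the population is below replacement fertility.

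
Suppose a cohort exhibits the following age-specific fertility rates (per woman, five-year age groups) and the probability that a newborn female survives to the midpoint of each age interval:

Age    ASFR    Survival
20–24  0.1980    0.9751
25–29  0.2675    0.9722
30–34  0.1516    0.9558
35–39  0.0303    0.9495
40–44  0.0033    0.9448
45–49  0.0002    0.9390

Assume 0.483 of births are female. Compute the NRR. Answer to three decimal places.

1.522

Proportion female at birth = 0.483.
Survival-weighted fertility by age (5·fₓ·Sₓ):
  20–24: 5 × 0.1980 × 0.9751 = 0.96535
  25–29: 5 × 0.2675 × 0.9722 = 1.30032
  30–34: 5 × 0.1516 × 0.9558 = 0.72450
  35–39: 5 × 0.0303 × 0.9495 = 0.14385
  40–44: 5 × 0.0033 × 0.9448 = 0.01559
  45–49: 5 × 0.0002 × 0.9390 = 0.00094
Sum = 3.15055
NRR = 0.483 × 3.15055 = 1.52172
NRR > 1, so each generation more than replaces itself.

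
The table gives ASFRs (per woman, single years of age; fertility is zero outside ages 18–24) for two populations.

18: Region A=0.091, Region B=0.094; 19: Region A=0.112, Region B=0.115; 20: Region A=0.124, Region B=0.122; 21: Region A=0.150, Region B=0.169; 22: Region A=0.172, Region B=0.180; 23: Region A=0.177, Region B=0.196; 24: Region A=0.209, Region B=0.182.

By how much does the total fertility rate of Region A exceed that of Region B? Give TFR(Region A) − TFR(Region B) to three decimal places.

Region A:
  Sum of ASFRs = 0.091 + 0.112 + 0.124 + 0.150 + 0.172 + 0.177 + 0.209 = 1.035
  TFR = 1.035
Region B:
  Sum of ASFRs = 0.094 + 0.115 + 0.122 + 0.169 + 0.180 + 0.196 + 0.182 = 1.058
  TFR = 1.058
Difference = 1.035 − 1.058 = -0.023

-0.023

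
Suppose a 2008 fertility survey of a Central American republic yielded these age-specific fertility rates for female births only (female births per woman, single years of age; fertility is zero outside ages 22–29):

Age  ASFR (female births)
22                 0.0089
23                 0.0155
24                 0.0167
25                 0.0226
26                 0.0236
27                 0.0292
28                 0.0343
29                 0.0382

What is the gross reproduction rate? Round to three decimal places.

0.189

Sum of female ASFRs = 0.0089 + 0.0155 + 0.0167 + 0.0226 + 0.0236 + 0.0292 + 0.0343 + 0.0382 = 0.1890
GRR = 0.189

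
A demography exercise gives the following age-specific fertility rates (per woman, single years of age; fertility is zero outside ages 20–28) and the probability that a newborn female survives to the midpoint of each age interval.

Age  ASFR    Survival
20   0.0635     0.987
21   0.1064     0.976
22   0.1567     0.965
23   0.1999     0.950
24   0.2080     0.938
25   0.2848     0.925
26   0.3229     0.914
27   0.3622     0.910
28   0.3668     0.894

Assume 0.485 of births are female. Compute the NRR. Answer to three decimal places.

0.931

Proportion female at birth = 0.485.
Each age group contributes 1 × ASFR × survival:
  20: 1 × 0.0635 × 0.987 = 0.06267
  21: 1 × 0.1064 × 0.976 = 0.10385
  22: 1 × 0.1567 × 0.965 = 0.15122
  23: 1 × 0.1999 × 0.950 = 0.18991
  24: 1 × 0.2080 × 0.938 = 0.19510
  25: 1 × 0.2848 × 0.925 = 0.26344
  26: 1 × 0.3229 × 0.914 = 0.29513
  27: 1 × 0.3622 × 0.910 = 0.32960
  28: 1 × 0.3668 × 0.894 = 0.32792
Sum = 1.91884
NRR = 0.485 × 1.91884 = 0.93064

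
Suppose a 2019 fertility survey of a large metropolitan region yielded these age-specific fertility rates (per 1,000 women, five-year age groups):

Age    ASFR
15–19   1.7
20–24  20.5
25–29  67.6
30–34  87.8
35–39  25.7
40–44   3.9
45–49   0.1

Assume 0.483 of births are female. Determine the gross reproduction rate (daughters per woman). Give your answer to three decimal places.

0.501

Proportion female at birth = 0.483.
Sum of ASFRs = 1.7 + 20.5 + 67.6 + 87.8 + 25.7 + 3.9 + 0.1 = 207.3
TFR = 5 × 207.3 / 1000 = 1.0365
GRR = 0.483 × 1.0365 = 0.50063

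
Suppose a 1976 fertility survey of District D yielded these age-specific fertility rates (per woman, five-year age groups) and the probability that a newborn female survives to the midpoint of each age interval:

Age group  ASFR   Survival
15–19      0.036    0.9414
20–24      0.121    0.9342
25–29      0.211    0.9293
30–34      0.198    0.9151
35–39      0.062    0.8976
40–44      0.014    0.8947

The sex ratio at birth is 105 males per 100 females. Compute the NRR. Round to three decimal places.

Proportion female at birth = 100 / (100 + 105) = 0.48780.
Survival-weighted fertility by age (5·fₓ·Sₓ):
  15–19: 5 × 0.036 × 0.9414 = 0.16945
  20–24: 5 × 0.121 × 0.9342 = 0.56519
  25–29: 5 × 0.211 × 0.9293 = 0.98041
  30–34: 5 × 0.198 × 0.9151 = 0.90595
  35–39: 5 × 0.062 × 0.8976 = 0.27826
  40–44: 5 × 0.014 × 0.8947 = 0.06263
Sum = 2.96189
NRR = 0.48780 × 2.96189 = 1.44481
With NRR above 1 the population is above replacement fertility.

1.445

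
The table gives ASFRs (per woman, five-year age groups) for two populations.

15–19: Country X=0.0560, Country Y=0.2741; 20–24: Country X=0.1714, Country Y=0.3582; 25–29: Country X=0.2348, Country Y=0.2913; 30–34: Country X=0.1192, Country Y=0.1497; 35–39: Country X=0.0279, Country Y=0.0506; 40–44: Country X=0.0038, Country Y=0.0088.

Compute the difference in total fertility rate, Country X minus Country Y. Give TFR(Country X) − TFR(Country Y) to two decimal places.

-2.60

Country X:
  Sum of ASFRs = 0.0560 + 0.1714 + 0.2348 + 0.1192 + 0.0279 + 0.0038 = 0.6131
  TFR = 5 × 0.6131 = 3.0655
Country Y:
  Sum of ASFRs = 0.2741 + 0.3582 + 0.2913 + 0.1497 + 0.0506 + 0.0088 = 1.1327
  TFR = 5 × 1.1327 = 5.6635
Difference = 3.0655 − 5.6635 = -2.598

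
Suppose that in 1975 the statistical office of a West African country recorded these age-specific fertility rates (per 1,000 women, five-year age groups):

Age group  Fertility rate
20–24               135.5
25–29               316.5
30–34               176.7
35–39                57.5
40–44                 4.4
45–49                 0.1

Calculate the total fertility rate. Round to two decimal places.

3.45

Sum of ASFRs = 135.5 + 316.5 + 176.7 + 57.5 + 4.4 + 0.1 = 690.7
TFR = 5 × 690.7 / 1000 = 3.4535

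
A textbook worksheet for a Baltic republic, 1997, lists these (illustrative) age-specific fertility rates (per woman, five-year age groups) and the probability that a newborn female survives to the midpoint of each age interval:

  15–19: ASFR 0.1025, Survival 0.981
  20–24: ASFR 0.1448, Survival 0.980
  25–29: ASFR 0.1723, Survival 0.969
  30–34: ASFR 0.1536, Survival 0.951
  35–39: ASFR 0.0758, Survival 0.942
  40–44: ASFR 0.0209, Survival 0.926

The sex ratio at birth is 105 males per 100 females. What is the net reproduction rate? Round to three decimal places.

Proportion female at birth = 100 / (100 + 105) = 0.48780.
Weighting each age-specific rate by interval width and survival:
  15–19: 5 × 0.1025 × 0.981 = 0.50276
  20–24: 5 × 0.1448 × 0.980 = 0.70952
  25–29: 5 × 0.1723 × 0.969 = 0.83479
  30–34: 5 × 0.1536 × 0.951 = 0.73037
  35–39: 5 × 0.0758 × 0.942 = 0.35702
  40–44: 5 × 0.0209 × 0.926 = 0.09677
Sum = 3.23123
NRR = 0.48780 × 3.23123 = 1.57619

1.576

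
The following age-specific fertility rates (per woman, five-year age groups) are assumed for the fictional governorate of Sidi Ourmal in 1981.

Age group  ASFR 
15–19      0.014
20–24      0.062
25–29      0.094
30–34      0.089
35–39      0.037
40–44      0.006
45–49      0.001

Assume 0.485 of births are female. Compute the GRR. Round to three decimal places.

Proportion female at birth = 0.485.
Sum of ASFRs = 0.014 + 0.062 + 0.094 + 0.089 + 0.037 + 0.006 + 0.001 = 0.303
TFR = 5 × 0.303 = 1.515
GRR = 0.485 × 1.515 = 0.73478

0.735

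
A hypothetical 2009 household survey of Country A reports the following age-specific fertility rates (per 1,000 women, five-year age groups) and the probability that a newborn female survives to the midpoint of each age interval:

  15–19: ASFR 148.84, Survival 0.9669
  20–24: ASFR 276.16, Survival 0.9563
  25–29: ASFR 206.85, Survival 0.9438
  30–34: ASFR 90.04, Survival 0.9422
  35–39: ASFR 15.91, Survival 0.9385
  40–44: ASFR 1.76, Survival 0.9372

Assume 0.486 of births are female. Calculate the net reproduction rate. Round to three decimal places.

Proportion female at birth = 0.486.
Weighting each age-specific rate by interval width and survival:
  15–19: 5 × 148.84/1000 × 0.9669 = 0.71957
  20–24: 5 × 276.16/1000 × 0.9563 = 1.32046
  25–29: 5 × 206.85/1000 × 0.9438 = 0.97613
  30–34: 5 × 90.04/1000 × 0.9422 = 0.42418
  35–39: 5 × 15.91/1000 × 0.9385 = 0.07466
  40–44: 5 × 1.76/1000 × 0.9372 = 0.00825
Sum = 3.52325
NRR = 0.486 × 3.52325 = 1.71230

1.712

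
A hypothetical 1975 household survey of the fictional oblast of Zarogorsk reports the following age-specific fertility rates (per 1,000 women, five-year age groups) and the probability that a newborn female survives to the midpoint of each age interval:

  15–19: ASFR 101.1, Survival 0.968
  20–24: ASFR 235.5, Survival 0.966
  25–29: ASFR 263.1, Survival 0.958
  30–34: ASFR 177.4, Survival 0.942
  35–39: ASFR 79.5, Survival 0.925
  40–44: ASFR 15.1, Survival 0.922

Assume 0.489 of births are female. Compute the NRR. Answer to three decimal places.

Proportion female at birth = 0.489.
Weighting each age-specific rate by interval width and survival:
  15–19: 5 × 101.1/1000 × 0.968 = 0.48932
  20–24: 5 × 235.5/1000 × 0.966 = 1.13747
  25–29: 5 × 263.1/1000 × 0.958 = 1.26025
  30–34: 5 × 177.4/1000 × 0.942 = 0.83555
  35–39: 5 × 79.5/1000 × 0.925 = 0.36769
  40–44: 5 × 15.1/1000 × 0.922 = 0.06961
Sum = 4.15989
NRR = 0.489 × 4.15989 = 2.03419
NRR > 1, so each generation more than replaces itself.

2.034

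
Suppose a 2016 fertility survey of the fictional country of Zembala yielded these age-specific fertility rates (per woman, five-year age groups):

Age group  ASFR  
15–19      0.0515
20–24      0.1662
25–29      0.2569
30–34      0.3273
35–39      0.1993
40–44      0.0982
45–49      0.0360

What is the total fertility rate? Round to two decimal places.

Sum of ASFRs = 0.0515 + 0.1662 + 0.2569 + 0.3273 + 0.1993 + 0.0982 + 0.0360 = 1.1354
TFR = 5 × 1.1354 = 5.677

5.68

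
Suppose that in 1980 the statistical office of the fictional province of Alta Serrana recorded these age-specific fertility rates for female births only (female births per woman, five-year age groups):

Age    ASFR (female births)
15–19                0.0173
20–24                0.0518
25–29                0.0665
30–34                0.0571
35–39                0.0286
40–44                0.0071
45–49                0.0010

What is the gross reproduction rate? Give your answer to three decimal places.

1.147

Sum of female ASFRs = 0.0173 + 0.0518 + 0.0665 + 0.0571 + 0.0286 + 0.0071 + 0.0010 = 0.2294
GRR = 5 × 0.2294 = 1.147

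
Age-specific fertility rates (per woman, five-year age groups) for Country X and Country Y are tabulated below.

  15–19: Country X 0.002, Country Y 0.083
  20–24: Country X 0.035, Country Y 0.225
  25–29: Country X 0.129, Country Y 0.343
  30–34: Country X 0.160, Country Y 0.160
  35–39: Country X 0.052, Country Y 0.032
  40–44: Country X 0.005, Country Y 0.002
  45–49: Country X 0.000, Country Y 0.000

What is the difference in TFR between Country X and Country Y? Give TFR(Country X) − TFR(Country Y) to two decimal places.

-2.31

Country X:
  Sum of ASFRs = 0.002 + 0.035 + 0.129 + 0.160 + 0.052 + 0.005 + 0.000 = 0.383
  TFR = 5 × 0.383 = 1.915
Country Y:
  Sum of ASFRs = 0.083 + 0.225 + 0.343 + 0.160 + 0.032 + 0.002 + 0.000 = 0.845
  TFR = 5 × 0.845 = 4.225
Difference = 1.915 − 4.225 = -2.31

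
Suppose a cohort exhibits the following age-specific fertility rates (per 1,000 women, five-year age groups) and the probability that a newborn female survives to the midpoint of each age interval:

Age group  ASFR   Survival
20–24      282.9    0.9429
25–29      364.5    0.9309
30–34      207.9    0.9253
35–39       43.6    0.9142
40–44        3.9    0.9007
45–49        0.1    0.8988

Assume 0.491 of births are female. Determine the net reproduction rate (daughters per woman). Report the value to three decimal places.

Proportion female at birth = 0.491.
Weighting each age-specific rate by interval width and survival:
  20–24: 5 × 282.9/1000 × 0.9429 = 1.33373
  25–29: 5 × 364.5/1000 × 0.9309 = 1.69657
  30–34: 5 × 207.9/1000 × 0.9253 = 0.96185
  35–39: 5 × 43.6/1000 × 0.9142 = 0.19930
  40–44: 5 × 3.9/1000 × 0.9007 = 0.01756
  45–49: 5 × 0.1/1000 × 0.8988 = 0.00045
Sum = 4.20946
NRR = 0.491 × 4.20946 = 2.06684
With NRR above 1 the population is above replacement fertility.

2.067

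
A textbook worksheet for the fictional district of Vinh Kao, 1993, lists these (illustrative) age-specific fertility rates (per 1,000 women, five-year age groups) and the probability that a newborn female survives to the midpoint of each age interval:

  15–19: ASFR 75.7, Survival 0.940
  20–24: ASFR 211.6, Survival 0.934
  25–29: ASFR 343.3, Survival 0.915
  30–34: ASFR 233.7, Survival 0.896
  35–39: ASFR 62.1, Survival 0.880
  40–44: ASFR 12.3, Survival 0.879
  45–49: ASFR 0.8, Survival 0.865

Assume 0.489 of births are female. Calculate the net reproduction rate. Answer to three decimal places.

Proportion female at birth = 0.489.
Per-age-group product (5 × ASFR × survival probability):
  15–19: 5 × 75.7/1000 × 0.940 = 0.35579
  20–24: 5 × 211.6/1000 × 0.934 = 0.98817
  25–29: 5 × 343.3/1000 × 0.915 = 1.57060
  30–34: 5 × 233.7/1000 × 0.896 = 1.04698
  35–39: 5 × 62.1/1000 × 0.880 = 0.27324
  40–44: 5 × 12.3/1000 × 0.879 = 0.05406
  45–49: 5 × 0.8/1000 × 0.865 = 0.00346
Sum = 4.29230
NRR = 0.489 × 4.29230 = 2.09893

2.099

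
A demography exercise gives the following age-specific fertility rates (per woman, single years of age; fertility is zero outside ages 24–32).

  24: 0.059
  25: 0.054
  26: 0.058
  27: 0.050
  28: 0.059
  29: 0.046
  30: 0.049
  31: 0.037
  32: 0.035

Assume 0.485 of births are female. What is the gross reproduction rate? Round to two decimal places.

Proportion female at birth = 0.485.
Sum of ASFRs = 0.059 + 0.054 + 0.058 + 0.050 + 0.059 + 0.046 + 0.049 + 0.037 + 0.035 = 0.447
TFR = 0.447
GRR = 0.485 × 0.447 = 0.21680

0.22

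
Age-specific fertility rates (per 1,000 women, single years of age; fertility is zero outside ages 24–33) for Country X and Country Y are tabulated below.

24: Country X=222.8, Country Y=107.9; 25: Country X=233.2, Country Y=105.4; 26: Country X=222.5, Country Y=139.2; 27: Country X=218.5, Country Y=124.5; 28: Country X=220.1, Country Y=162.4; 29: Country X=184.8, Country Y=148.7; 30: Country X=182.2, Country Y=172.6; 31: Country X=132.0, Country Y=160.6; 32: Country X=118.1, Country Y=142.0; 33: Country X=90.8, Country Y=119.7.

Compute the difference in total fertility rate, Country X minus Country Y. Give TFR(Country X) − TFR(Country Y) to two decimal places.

0.44

Country X:
  Sum of ASFRs = 222.8 + 233.2 + 222.5 + 218.5 + 220.1 + 184.8 + 182.2 + 132.0 + 118.1 + 90.8 = 1825.0
  TFR = 1825.0 / 1000 = 1.825
Country Y:
  Sum of ASFRs = 107.9 + 105.4 + 139.2 + 124.5 + 162.4 + 148.7 + 172.6 + 160.6 + 142.0 + 119.7 = 1383.0
  TFR = 1383.0 / 1000 = 1.383
Difference = 1.825 − 1.383 = 0.442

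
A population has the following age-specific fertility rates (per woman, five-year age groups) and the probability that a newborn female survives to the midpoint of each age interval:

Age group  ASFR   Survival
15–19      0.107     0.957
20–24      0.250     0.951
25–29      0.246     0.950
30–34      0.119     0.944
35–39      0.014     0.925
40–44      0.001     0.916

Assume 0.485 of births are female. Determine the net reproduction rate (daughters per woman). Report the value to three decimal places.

Proportion female at birth = 0.485.
Each age group contributes 5 × ASFR × survival:
  15–19: 5 × 0.107 × 0.957 = 0.51200
  20–24: 5 × 0.250 × 0.951 = 1.18875
  25–29: 5 × 0.246 × 0.950 = 1.16850
  30–34: 5 × 0.119 × 0.944 = 0.56168
  35–39: 5 × 0.014 × 0.925 = 0.06475
  40–44: 5 × 0.001 × 0.916 = 0.00458
Sum = 3.50026
NRR = 0.485 × 3.50026 = 1.69763
An NRR exceeding 1 indicates intrinsic growth under these rates.

1.698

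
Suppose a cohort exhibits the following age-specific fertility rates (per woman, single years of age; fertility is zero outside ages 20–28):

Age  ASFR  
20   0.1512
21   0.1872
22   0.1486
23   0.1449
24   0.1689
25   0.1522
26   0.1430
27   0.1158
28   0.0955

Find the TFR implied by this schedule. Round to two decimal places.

1.31

Sum of ASFRs = 0.1512 + 0.1872 + 0.1486 + 0.1449 + 0.1689 + 0.1522 + 0.1430 + 0.1158 + 0.0955 = 1.3073
TFR = 1.3073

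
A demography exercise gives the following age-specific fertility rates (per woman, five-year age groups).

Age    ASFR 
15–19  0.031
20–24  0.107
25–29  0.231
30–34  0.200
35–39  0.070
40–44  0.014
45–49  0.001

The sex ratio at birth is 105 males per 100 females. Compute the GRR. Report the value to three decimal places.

1.595

Proportion female at birth = 100 / (100 + 105) = 0.48780.
Sum of ASFRs = 0.031 + 0.107 + 0.231 + 0.200 + 0.070 + 0.014 + 0.001 = 0.654
TFR = 5 × 0.654 = 3.27
GRR = 0.48780 × 3.27 = 1.59511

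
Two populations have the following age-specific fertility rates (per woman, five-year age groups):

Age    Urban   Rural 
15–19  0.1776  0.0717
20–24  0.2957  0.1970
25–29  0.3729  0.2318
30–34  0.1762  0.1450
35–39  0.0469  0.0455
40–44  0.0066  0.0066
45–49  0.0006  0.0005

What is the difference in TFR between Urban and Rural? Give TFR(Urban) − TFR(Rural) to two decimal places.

Urban:
  Sum of ASFRs = 0.1776 + 0.2957 + 0.3729 + 0.1762 + 0.0469 + 0.0066 + 0.0006 = 1.0765
  TFR = 5 × 1.0765 = 5.3825
Rural:
  Sum of ASFRs = 0.0717 + 0.1970 + 0.2318 + 0.1450 + 0.0455 + 0.0066 + 0.0005 = 0.6981
  TFR = 5 × 0.6981 = 3.4905
Difference = 5.3825 − 3.4905 = 1.892

1.89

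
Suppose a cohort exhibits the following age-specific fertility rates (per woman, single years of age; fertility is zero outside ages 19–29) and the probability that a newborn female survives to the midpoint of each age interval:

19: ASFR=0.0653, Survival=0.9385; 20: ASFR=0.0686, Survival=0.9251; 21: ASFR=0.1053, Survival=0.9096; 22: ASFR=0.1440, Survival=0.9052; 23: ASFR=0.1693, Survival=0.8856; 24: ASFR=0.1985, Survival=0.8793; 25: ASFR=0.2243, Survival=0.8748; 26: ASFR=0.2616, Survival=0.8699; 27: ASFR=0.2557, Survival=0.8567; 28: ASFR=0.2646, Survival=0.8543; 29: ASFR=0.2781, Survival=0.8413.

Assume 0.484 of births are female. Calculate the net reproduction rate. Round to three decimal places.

0.861

Proportion female at birth = 0.484.
Per-age-group product (1 × ASFR × survival probability):
  19: 1 × 0.0653 × 0.9385 = 0.06128
  20: 1 × 0.0686 × 0.9251 = 0.06346
  21: 1 × 0.1053 × 0.9096 = 0.09578
  22: 1 × 0.1440 × 0.9052 = 0.13035
  23: 1 × 0.1693 × 0.8856 = 0.14993
  24: 1 × 0.1985 × 0.8793 = 0.17454
  25: 1 × 0.2243 × 0.8748 = 0.19622
  26: 1 × 0.2616 × 0.8699 = 0.22757
  27: 1 × 0.2557 × 0.8567 = 0.21906
  28: 1 × 0.2646 × 0.8543 = 0.22605
  29: 1 × 0.2781 × 0.8413 = 0.23397
Sum = 1.77821
NRR = 0.484 × 1.77821 = 0.86065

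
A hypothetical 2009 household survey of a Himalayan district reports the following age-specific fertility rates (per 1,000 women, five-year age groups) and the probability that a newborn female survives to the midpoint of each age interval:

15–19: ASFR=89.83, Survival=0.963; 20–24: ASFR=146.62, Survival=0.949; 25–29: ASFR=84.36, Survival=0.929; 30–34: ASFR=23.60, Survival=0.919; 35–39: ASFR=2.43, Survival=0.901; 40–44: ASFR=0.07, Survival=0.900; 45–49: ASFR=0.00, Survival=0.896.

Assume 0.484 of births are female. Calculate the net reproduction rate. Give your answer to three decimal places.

0.794

Proportion female at birth = 0.484.
Weighting each age-specific rate by interval width and survival:
  15–19: 5 × 89.83/1000 × 0.963 = 0.43253
  20–24: 5 × 146.62/1000 × 0.949 = 0.69571
  25–29: 5 × 84.36/1000 × 0.929 = 0.39185
  30–34: 5 × 23.60/1000 × 0.919 = 0.10844
  35–39: 5 × 2.43/1000 × 0.901 = 0.01095
  40–44: 5 × 0.07/1000 × 0.900 = 0.00032
  45–49: 5 × 0.00/1000 × 0.896 = 0.00000
Sum = 1.63980
NRR = 0.484 × 1.63980 = 0.79366
An NRR under 1 implies long-run decline under these rates.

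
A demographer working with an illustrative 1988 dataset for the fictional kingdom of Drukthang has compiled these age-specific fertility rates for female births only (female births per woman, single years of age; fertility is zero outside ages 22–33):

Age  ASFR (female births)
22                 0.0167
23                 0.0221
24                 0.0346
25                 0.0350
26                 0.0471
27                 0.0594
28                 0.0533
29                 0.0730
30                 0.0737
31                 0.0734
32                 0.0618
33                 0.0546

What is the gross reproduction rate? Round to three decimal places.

0.605

Sum of female ASFRs = 0.0167 + 0.0221 + 0.0346 + 0.0350 + 0.0471 + 0.0594 + 0.0533 + 0.0730 + 0.0737 + 0.0734 + 0.0618 + 0.0546 = 0.6047
GRR = 0.6047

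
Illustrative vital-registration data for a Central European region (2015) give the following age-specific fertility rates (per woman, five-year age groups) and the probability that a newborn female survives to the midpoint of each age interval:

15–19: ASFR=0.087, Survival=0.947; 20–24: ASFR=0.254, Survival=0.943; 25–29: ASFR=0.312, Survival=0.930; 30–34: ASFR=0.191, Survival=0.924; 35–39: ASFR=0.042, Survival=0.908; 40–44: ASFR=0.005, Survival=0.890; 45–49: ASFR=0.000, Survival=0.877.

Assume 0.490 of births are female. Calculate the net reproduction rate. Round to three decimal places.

2.036

Proportion female at birth = 0.490.
Each age group contributes 5 × ASFR × survival:
  15–19: 5 × 0.087 × 0.947 = 0.41195
  20–24: 5 × 0.254 × 0.943 = 1.19761
  25–29: 5 × 0.312 × 0.930 = 1.45080
  30–34: 5 × 0.191 × 0.924 = 0.88242
  35–39: 5 × 0.042 × 0.908 = 0.19068
  40–44: 5 × 0.005 × 0.890 = 0.02225
  45–49: 5 × 0.000 × 0.877 = 0.00000
Sum = 4.15571
NRR = 0.490 × 4.15571 = 2.03630
An NRR exceeding 1 indicates intrinsic growth under these rates.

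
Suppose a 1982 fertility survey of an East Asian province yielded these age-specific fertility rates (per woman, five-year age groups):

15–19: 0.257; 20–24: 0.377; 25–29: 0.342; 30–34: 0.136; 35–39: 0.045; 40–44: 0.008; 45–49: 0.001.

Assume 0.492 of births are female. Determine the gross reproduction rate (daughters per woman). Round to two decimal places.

2.87

Proportion female at birth = 0.492.
Sum of ASFRs = 0.257 + 0.377 + 0.342 + 0.136 + 0.045 + 0.008 + 0.001 = 1.166
TFR = 5 × 1.166 = 5.83
GRR = 0.492 × 5.83 = 2.86836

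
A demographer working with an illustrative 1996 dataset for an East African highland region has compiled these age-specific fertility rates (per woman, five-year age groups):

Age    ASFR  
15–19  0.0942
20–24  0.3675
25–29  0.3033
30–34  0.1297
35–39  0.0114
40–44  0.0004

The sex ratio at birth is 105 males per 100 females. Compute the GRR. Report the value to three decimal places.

2.211

Proportion female at birth = 100 / (100 + 105) = 0.48780.
Sum of ASFRs = 0.0942 + 0.3675 + 0.3033 + 0.1297 + 0.0114 + 0.0004 = 0.9065
TFR = 5 × 0.9065 = 4.5325
GRR = 0.48780 × 4.5325 = 2.21095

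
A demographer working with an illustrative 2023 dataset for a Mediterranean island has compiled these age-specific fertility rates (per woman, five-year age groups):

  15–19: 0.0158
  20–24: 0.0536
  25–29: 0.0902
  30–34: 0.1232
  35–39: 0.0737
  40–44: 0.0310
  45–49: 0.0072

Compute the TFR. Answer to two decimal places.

1.97

Sum of ASFRs = 0.0158 + 0.0536 + 0.0902 + 0.1232 + 0.0737 + 0.0310 + 0.0072 = 0.3947
TFR = 5 × 0.3947 = 1.9735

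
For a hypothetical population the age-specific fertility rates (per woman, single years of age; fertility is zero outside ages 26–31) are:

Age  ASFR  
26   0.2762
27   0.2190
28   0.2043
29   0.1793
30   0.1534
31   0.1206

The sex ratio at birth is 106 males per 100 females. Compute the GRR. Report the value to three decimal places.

Proportion female at birth = 100 / (100 + 106) = 0.48544.
Sum of ASFRs = 0.2762 + 0.2190 + 0.2043 + 0.1793 + 0.1534 + 0.1206 = 1.1528
TFR = 1.1528
GRR = 0.48544 × 1.1528 = 0.55962

0.560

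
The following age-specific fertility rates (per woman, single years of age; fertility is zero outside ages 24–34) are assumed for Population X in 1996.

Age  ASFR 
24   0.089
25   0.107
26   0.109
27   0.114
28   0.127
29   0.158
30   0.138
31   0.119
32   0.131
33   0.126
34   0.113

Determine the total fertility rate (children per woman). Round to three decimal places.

1.331

Sum of ASFRs = 0.089 + 0.107 + 0.109 + 0.114 + 0.127 + 0.158 + 0.138 + 0.119 + 0.131 + 0.126 + 0.113 = 1.331
TFR = 1.331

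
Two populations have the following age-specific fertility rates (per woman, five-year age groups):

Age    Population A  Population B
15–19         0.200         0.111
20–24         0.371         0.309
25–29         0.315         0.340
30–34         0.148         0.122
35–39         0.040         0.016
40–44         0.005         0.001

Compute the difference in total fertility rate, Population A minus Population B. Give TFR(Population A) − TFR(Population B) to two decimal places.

Population A:
  Sum of ASFRs = 0.200 + 0.371 + 0.315 + 0.148 + 0.040 + 0.005 = 1.079
  TFR = 5 × 1.079 = 5.395
Population B:
  Sum of ASFRs = 0.111 + 0.309 + 0.340 + 0.122 + 0.016 + 0.001 = 0.899
  TFR = 5 × 0.899 = 4.495
Difference = 5.395 − 4.495 = 0.9

0.90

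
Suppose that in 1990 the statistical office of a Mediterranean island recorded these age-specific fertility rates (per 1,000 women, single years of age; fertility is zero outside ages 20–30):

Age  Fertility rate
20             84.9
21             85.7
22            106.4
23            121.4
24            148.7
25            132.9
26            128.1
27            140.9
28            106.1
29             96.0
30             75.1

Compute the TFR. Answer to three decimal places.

Sum of ASFRs = 84.9 + 85.7 + 106.4 + 121.4 + 148.7 + 132.9 + 128.1 + 140.9 + 106.1 + 96.0 + 75.1 = 1226.2
TFR = 1226.2 / 1000 = 1.2262

1.226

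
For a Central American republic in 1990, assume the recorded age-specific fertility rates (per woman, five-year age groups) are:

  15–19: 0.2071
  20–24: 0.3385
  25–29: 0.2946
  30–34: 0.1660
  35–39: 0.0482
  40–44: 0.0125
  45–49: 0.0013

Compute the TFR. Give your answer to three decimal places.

Sum of ASFRs = 0.2071 + 0.3385 + 0.2946 + 0.1660 + 0.0482 + 0.0125 + 0.0013 = 1.0682
TFR = 5 × 1.0682 = 5.341

5.341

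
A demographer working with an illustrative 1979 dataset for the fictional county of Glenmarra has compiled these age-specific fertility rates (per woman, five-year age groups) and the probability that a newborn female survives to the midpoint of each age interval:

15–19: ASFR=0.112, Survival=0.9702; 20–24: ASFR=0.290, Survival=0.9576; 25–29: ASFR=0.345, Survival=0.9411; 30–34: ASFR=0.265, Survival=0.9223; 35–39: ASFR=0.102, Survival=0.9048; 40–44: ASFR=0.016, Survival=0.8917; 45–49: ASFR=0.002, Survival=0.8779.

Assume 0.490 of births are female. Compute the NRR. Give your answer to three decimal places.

Proportion female at birth = 0.490.
Per-age-group product (5 × ASFR × survival probability):
  15–19: 5 × 0.112 × 0.9702 = 0.54331
  20–24: 5 × 0.290 × 0.9576 = 1.38852
  25–29: 5 × 0.345 × 0.9411 = 1.62340
  30–34: 5 × 0.265 × 0.9223 = 1.22205
  35–39: 5 × 0.102 × 0.9048 = 0.46145
  40–44: 5 × 0.016 × 0.8917 = 0.07134
  45–49: 5 × 0.002 × 0.8779 = 0.00878
Sum = 5.31885
NRR = 0.490 × 5.31885 = 2.60624

2.606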